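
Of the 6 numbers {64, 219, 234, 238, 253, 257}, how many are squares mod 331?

5

(64/331) = +1 → QR.
(219/331) = +1 → QR.
(234/331) = +1 → QR.
(238/331) = +1 → QR.
(253/331) = +1 → QR.
(257/331) = -1 → non-residue.
Total quadratic residues among the 6: 5.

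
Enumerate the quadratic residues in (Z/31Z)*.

Square k = 1,…,15 (k and 31−k give the same square):
1²=1, 2²=4, 3²=9, 4²=16, 5²=25, 6²≡5, 7²≡18, 8²≡2, 9²≡19, 10²≡7, 11²≡28, 12²≡20, 13²≡14, 14²≡10, 15²≡8 (mod 31).
So the quadratic residues mod 31 are {1, 2, 4, 5, 7, 8, 9, 10, 14, 16, 18, 19, 20, 25, 28}.

1, 2, 4, 5, 7, 8, 9, 10, 14, 16, 18, 19, 20, 25, 28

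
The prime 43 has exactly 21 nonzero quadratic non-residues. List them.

2,3,5,7,8,12,18,19,20,22,26,27,28,29,30,32,33,34,37,39,42

Square k = 1,…,21 (k and 43−k give the same square):
1²=1, 2²=4, 3²=9, 4²=16, 5²=25, 6²=36, 7²≡6, 8²≡21, 9²≡38, 10²≡14, 11²≡35, 12²≡15, 13²≡40, 14²≡24, 15²≡10, 16²≡41, 17²≡31, 18²≡23, 19²≡17, 20²≡13, 21²≡11 (mod 43).
The residues are {1, 4, 6, 9, 10, 11, 13, 14, 15, 16, 17, 21, 23, 24, 25, 31, 35, 36, 38, 40, 41}; the non-residues are the remaining 21 nonzero classes.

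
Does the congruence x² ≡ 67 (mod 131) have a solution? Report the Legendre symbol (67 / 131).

Reciprocity: 67 ≡ 3 and 131 ≡ 3 (mod 4), so (67/131) = −(131/67).
Reduce top mod 67: now compute (64/67).
Pull out 2^6: since 67 ≡ 3 (mod 8), (2/67) = -1, so (2/67)^6 = +1.
Reached (1/67) = 1. Collecting the sign flips along the way, the symbol is -1.

-1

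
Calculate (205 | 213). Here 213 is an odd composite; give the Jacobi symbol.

-1

Reciprocity: 205 ≡ 1 and 213 ≡ 1 (mod 4), so (205/213) = +(213/205).
Reduce top mod 205: now compute (8/205).
Pull out 2^3: since 205 ≡ 5 (mod 8), (2/205) = -1, so (2/205)^3 = -1.
Reached (1/205) = 1. Collecting the sign flips along the way, the symbol is -1.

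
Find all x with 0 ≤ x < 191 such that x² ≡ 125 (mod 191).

70, 121

Since 191 ≡ 3 (mod 4), a square root of 125 is 125^((191+1)/4) = 125^48 mod 191.
Repeated squaring: 125^2≡154, 125^4≡32, 125^8≡69, 125^16≡177, 125^32≡5 (mod 191).
125^48 = 125^(32+16) ≡ 121 (mod 191).
Check: 121² = 14641 ≡ 125 (mod 191). The two roots are 70 and 121.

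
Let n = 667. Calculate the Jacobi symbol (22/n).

Pull out 2: since 667 ≡ 3 (mod 8), (2/667) = -1.
Reciprocity: 11 ≡ 3 and 667 ≡ 3 (mod 4), so (11/667) = −(667/11).
Reduce top mod 11: now compute (7/11).
Reciprocity: 7 ≡ 3 and 11 ≡ 3 (mod 4), so (7/11) = −(11/7).
Reduce top mod 7: now compute (4/7).
Pull out 2^2: since 7 ≡ 7 (mod 8), (2/7) = +1, so (2/7)^2 = +1.
Reached (1/7) = 1. Collecting the sign flips along the way, the symbol is -1.

-1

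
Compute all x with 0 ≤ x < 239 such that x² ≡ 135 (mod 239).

59, 180

Since 239 ≡ 3 (mod 4), a square root of 135 is 135^((239+1)/4) = 135^60 mod 239.
Repeated squaring: 135^2≡61, 135^4≡136, 135^8≡93, 135^16≡45, 135^32≡113 (mod 239).
135^60 = 135^(32+16+8+4) ≡ 180 (mod 239).
Check: 180² = 32400 ≡ 135 (mod 239). The two roots are 59 and 180.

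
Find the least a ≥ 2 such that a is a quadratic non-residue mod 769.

(2/769) = +1, so 2 is a residue.
(3/769) = +1, so 3 is a residue.
(4/769) = +1, so 4 is a residue.
(5/769) = +1, so 5 is a residue.
(6/769) = +1, so 6 is a residue.
(7/769) = −1, so 7 is the smallest positive non-residue mod 769.

7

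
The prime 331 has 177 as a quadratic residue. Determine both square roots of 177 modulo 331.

138, 193

Since 331 ≡ 3 (mod 4), a square root of 177 is 177^((331+1)/4) = 177^83 mod 331.
Repeated squaring: 177^2≡215, 177^4≡216, 177^8≡316, 177^16≡225, 177^32≡313, 177^64≡324 (mod 331).
177^83 = 177^(64+16+2+1) ≡ 193 (mod 331).
Check: 193² = 37249 ≡ 177 (mod 331). The two roots are 138 and 193.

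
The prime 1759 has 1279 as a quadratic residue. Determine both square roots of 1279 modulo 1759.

261, 1498

Since 1759 ≡ 3 (mod 4), a square root of 1279 is 1279^((1759+1)/4) = 1279^440 mod 1759.
Repeated squaring: 1279^2≡1730, 1279^4≡841, 1279^8≡163, 1279^16≡184, 1279^32≡435, 1279^64≡1012, 1279^128≡406, 1279^256≡1249 (mod 1759).
1279^440 = 1279^(256+128+32+16+8) ≡ 1498 (mod 1759).
Check: 1498² = 2244004 ≡ 1279 (mod 1759). The two roots are 261 and 1498.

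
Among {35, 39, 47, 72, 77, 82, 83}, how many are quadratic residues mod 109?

(35/109) = +1 → QR.
(39/109) = -1 → non-residue.
(47/109) = -1 → non-residue.
(72/109) = -1 → non-residue.
(77/109) = -1 → non-residue.
(82/109) = +1 → QR.
(83/109) = +1 → QR.
Total quadratic residues among the 7: 3.

3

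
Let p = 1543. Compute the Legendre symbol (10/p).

Pull out 2: since 1543 ≡ 7 (mod 8), (2/1543) = +1.
Reciprocity: 5 ≡ 1 and 1543 ≡ 3 (mod 4), so (5/1543) = +(1543/5).
Reduce top mod 5: now compute (3/5).
Reciprocity: 3 ≡ 3 and 5 ≡ 1 (mod 4), so (3/5) = +(5/3).
Reduce top mod 3: now compute (2/3).
Pull out 2: since 3 ≡ 3 (mod 8), (2/3) = -1.
Reached (1/3) = 1. Collecting the sign flips along the way, the symbol is -1.

-1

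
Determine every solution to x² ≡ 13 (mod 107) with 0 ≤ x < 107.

21, 86

Since 107 ≡ 3 (mod 4), a square root of 13 is 13^((107+1)/4) = 13^27 mod 107.
Repeated squaring: 13^2≡62, 13^4≡99, 13^8≡64, 13^16≡30 (mod 107).
13^27 = 13^(16+8+2+1) ≡ 86 (mod 107).
Check: 86² = 7396 ≡ 13 (mod 107). The two roots are 21 and 86.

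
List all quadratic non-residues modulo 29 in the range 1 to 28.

Square k = 1,…,14 (k and 29−k give the same square):
1²=1, 2²=4, 3²=9, 4²=16, 5²=25, 6²≡7, 7²≡20, 8²≡6, 9²≡23, 10²≡13, 11²≡5, 12²≡28, 13²≡24, 14²≡22 (mod 29).
The residues are {1, 4, 5, 6, 7, 9, 13, 16, 20, 22, 23, 24, 25, 28}; the non-residues are the remaining 14 nonzero classes.

2,3,8,10,11,12,14,15,17,18,19,21,26,27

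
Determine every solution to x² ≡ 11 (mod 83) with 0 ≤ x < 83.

29, 54

Since 83 ≡ 3 (mod 4), a square root of 11 is 11^((83+1)/4) = 11^21 mod 83.
Repeated squaring: 11^2≡38, 11^4≡33, 11^8≡10, 11^16≡17 (mod 83).
11^21 = 11^(16+4+1) ≡ 29 (mod 83).
Check: 29² = 841 ≡ 11 (mod 83). The two roots are 29 and 54.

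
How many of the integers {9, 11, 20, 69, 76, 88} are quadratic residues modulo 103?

(9/103) = +1 → QR.
(11/103) = -1 → non-residue.
(20/103) = -1 → non-residue.
(69/103) = -1 → non-residue.
(76/103) = +1 → QR.
(88/103) = -1 → non-residue.
Total quadratic residues among the 6: 2.

2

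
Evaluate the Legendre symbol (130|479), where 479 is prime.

Pull out 2: since 479 ≡ 7 (mod 8), (2/479) = +1.
Reciprocity: 65 ≡ 1 and 479 ≡ 3 (mod 4), so (65/479) = +(479/65).
Reduce top mod 65: now compute (24/65).
Pull out 2^3: since 65 ≡ 1 (mod 8), (2/65) = +1, so (2/65)^3 = +1.
Reciprocity: 3 ≡ 3 and 65 ≡ 1 (mod 4), so (3/65) = +(65/3).
Reduce top mod 3: now compute (2/3).
Pull out 2: since 3 ≡ 3 (mod 8), (2/3) = -1.
Reached (1/3) = 1. Collecting the sign flips along the way, the symbol is -1.

-1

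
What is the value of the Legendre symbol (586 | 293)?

0

First reduce: 586 ≡ 0 (mod 293).
Top reduces to 0: gcd > 1, so the symbol is 0.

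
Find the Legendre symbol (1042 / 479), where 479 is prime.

First reduce: 1042 ≡ 84 (mod 479).
Pull out 2^2: since 479 ≡ 7 (mod 8), (2/479) = +1, so (2/479)^2 = +1.
Reciprocity: 21 ≡ 1 and 479 ≡ 3 (mod 4), so (21/479) = +(479/21).
Reduce top mod 21: now compute (17/21).
Reciprocity: 17 ≡ 1 and 21 ≡ 1 (mod 4), so (17/21) = +(21/17).
Reduce top mod 17: now compute (4/17).
Pull out 2^2: since 17 ≡ 1 (mod 8), (2/17) = +1, so (2/17)^2 = +1.
Reached (1/17) = 1. Collecting the sign flips along the way, the symbol is +1.

1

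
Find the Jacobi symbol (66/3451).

1

Pull out 2: since 3451 ≡ 3 (mod 8), (2/3451) = -1.
Reciprocity: 33 ≡ 1 and 3451 ≡ 3 (mod 4), so (33/3451) = +(3451/33).
Reduce top mod 33: now compute (19/33).
Reciprocity: 19 ≡ 3 and 33 ≡ 1 (mod 4), so (19/33) = +(33/19).
Reduce top mod 19: now compute (14/19).
Pull out 2: since 19 ≡ 3 (mod 8), (2/19) = -1.
Reciprocity: 7 ≡ 3 and 19 ≡ 3 (mod 4), so (7/19) = −(19/7).
Reduce top mod 7: now compute (5/7).
Reciprocity: 5 ≡ 1 and 7 ≡ 3 (mod 4), so (5/7) = +(7/5).
Reduce top mod 5: now compute (2/5).
Pull out 2: since 5 ≡ 5 (mod 8), (2/5) = -1.
Reached (1/5) = 1. Collecting the sign flips along the way, the symbol is +1.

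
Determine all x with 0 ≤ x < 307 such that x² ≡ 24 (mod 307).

Since 307 ≡ 3 (mod 4), a square root of 24 is 24^((307+1)/4) = 24^77 mod 307.
Repeated squaring: 24^2≡269, 24^4≡216, 24^8≡299, 24^16≡64, 24^32≡105, 24^64≡280 (mod 307).
24^77 = 24^(64+8+4+1) ≡ 115 (mod 307).
Check: 115² = 13225 ≡ 24 (mod 307). The two roots are 115 and 192.

115, 192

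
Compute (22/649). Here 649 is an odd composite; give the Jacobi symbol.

Pull out 2: since 649 ≡ 1 (mod 8), (2/649) = +1.
Reciprocity: 11 ≡ 3 and 649 ≡ 1 (mod 4), so (11/649) = +(649/11).
Reduce top mod 11: now compute (0/11).
Top reduces to 0: gcd > 1, so the symbol is 0.

0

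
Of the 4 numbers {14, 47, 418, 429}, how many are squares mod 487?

0

(14/487) = -1 → non-residue.
(47/487) = -1 → non-residue.
(418/487) = -1 → non-residue.
(429/487) = -1 → non-residue.
Total quadratic residues among the 4: 0.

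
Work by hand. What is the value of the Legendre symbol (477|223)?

1

First reduce: 477 ≡ 31 (mod 223).
Reciprocity: 31 ≡ 3 and 223 ≡ 3 (mod 4), so (31/223) = −(223/31).
Reduce top mod 31: now compute (6/31).
Pull out 2: since 31 ≡ 7 (mod 8), (2/31) = +1.
Reciprocity: 3 ≡ 3 and 31 ≡ 3 (mod 4), so (3/31) = −(31/3).
Reduce top mod 3: now compute (1/3).
Reached (1/3) = 1. Collecting the sign flips along the way, the symbol is +1.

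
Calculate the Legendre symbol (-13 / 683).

First reduce: -13 ≡ 670 (mod 683).
Pull out 2: since 683 ≡ 3 (mod 8), (2/683) = -1.
Reciprocity: 335 ≡ 3 and 683 ≡ 3 (mod 4), so (335/683) = −(683/335).
Reduce top mod 335: now compute (13/335).
Reciprocity: 13 ≡ 1 and 335 ≡ 3 (mod 4), so (13/335) = +(335/13).
Reduce top mod 13: now compute (10/13).
Pull out 2: since 13 ≡ 5 (mod 8), (2/13) = -1.
Reciprocity: 5 ≡ 1 and 13 ≡ 1 (mod 4), so (5/13) = +(13/5).
Reduce top mod 5: now compute (3/5).
Reciprocity: 3 ≡ 3 and 5 ≡ 1 (mod 4), so (3/5) = +(5/3).
Reduce top mod 3: now compute (2/3).
Pull out 2: since 3 ≡ 3 (mod 8), (2/3) = -1.
Reached (1/3) = 1. Collecting the sign flips along the way, the symbol is +1.

1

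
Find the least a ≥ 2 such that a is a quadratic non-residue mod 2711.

(2/2711) = +1, so 2 is a residue.
(3/2711) = +1, so 3 is a residue.
(4/2711) = +1, so 4 is a residue.
(5/2711) = +1, so 5 is a residue.
(6/2711) = +1, so 6 is a residue.
(7/2711) = −1, so 7 is the smallest positive non-residue mod 2711.

7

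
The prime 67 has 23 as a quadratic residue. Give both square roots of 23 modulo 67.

31, 36

Since 67 ≡ 3 (mod 4), a square root of 23 is 23^((67+1)/4) = 23^17 mod 67.
Repeated squaring: 23^2≡60, 23^4≡49, 23^8≡56, 23^16≡54 (mod 67).
23^17 = 23^(16+1) ≡ 36 (mod 67).
Check: 36² = 1296 ≡ 23 (mod 67). The two roots are 31 and 36.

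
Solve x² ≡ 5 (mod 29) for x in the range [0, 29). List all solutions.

29 ≡ 1 (mod 4), so we find a root by search.
Trying successive values, 11² = 121 ≡ 5 (mod 29). The other root is 29 − 11 = 18.

11, 18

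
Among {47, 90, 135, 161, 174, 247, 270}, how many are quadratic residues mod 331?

2

(47/331) = -1 → non-residue.
(90/331) = -1 → non-residue.
(135/331) = -1 → non-residue.
(161/331) = +1 → QR.
(174/331) = -1 → non-residue.
(247/331) = -1 → non-residue.
(270/331) = +1 → QR.
Total quadratic residues among the 7: 2.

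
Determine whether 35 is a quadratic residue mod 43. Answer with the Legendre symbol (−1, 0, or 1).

Euler's criterion: (35/43) ≡ 35^21 (mod 43).
35^2 ≡ 21 (mod 43)
35^4 ≡ 11 (mod 43)
35^8 ≡ 35 (mod 43)
35^16 ≡ 21 (mod 43)
35^21 = 35^(16+4+1) ≡ 1 (mod 43).
Result is 1, so (35/43) = 1.

1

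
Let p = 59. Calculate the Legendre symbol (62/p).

1

First reduce: 62 ≡ 3 (mod 59).
Reciprocity: 3 ≡ 3 and 59 ≡ 3 (mod 4), so (3/59) = −(59/3).
Reduce top mod 3: now compute (2/3).
Pull out 2: since 3 ≡ 3 (mod 8), (2/3) = -1.
Reached (1/3) = 1. Collecting the sign flips along the way, the symbol is +1.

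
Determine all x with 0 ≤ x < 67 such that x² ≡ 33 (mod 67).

10, 57

Since 67 ≡ 3 (mod 4), a square root of 33 is 33^((67+1)/4) = 33^17 mod 67.
Repeated squaring: 33^2≡17, 33^4≡21, 33^8≡39, 33^16≡47 (mod 67).
33^17 = 33^(16+1) ≡ 10 (mod 67).
Check: 10² = 100 ≡ 33 (mod 67). The two roots are 10 and 57.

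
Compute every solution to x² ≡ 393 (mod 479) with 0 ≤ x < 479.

Since 479 ≡ 3 (mod 4), a square root of 393 is 393^((479+1)/4) = 393^120 mod 479.
Repeated squaring: 393^2≡211, 393^4≡453, 393^8≡197, 393^16≡10, 393^32≡100, 393^64≡420 (mod 479).
393^120 = 393^(64+32+16+8) ≡ 414 (mod 479).
Check: 414² = 171396 ≡ 393 (mod 479). The two roots are 65 and 414.

65, 414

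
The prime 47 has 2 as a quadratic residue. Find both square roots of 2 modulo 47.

Since 47 ≡ 3 (mod 4), a square root of 2 is 2^((47+1)/4) = 2^12 mod 47.
Repeated squaring: 2^2≡4, 2^4≡16, 2^8≡21 (mod 47).
2^12 = 2^(8+4) ≡ 7 (mod 47).
Check: 7² = 49 ≡ 2 (mod 47). The two roots are 7 and 40.

7, 40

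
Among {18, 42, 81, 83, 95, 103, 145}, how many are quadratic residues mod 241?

4

(18/241) = +1 → QR.
(42/241) = -1 → non-residue.
(81/241) = +1 → QR.
(83/241) = +1 → QR.
(95/241) = -1 → non-residue.
(103/241) = -1 → non-residue.
(145/241) = +1 → QR.
Total quadratic residues among the 7: 4.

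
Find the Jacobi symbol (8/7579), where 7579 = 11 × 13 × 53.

Pull out 2^3: since 7579 ≡ 3 (mod 8), (2/7579) = -1, so (2/7579)^3 = -1.
Reached (1/7579) = 1. Collecting the sign flips along the way, the symbol is -1.

-1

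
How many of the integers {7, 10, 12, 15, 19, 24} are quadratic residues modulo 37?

3

(7/37) = +1 → QR.
(10/37) = +1 → QR.
(12/37) = +1 → QR.
(15/37) = -1 → non-residue.
(19/37) = -1 → non-residue.
(24/37) = -1 → non-residue.
Total quadratic residues among the 6: 3.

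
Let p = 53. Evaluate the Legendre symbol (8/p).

-1

Pull out 2^3: since 53 ≡ 5 (mod 8), (2/53) = -1, so (2/53)^3 = -1.
Reached (1/53) = 1. Collecting the sign flips along the way, the symbol is -1.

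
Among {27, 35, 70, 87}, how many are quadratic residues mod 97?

3

(27/97) = +1 → QR.
(35/97) = +1 → QR.
(70/97) = +1 → QR.
(87/97) = -1 → non-residue.
Total quadratic residues among the 4: 3.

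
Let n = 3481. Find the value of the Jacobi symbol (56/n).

Pull out 2^3: since 3481 ≡ 1 (mod 8), (2/3481) = +1, so (2/3481)^3 = +1.
Reciprocity: 7 ≡ 3 and 3481 ≡ 1 (mod 4), so (7/3481) = +(3481/7).
Reduce top mod 7: now compute (2/7).
Pull out 2: since 7 ≡ 7 (mod 8), (2/7) = +1.
Reached (1/7) = 1. Collecting the sign flips along the way, the symbol is +1.

1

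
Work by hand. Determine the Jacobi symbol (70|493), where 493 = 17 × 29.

-1

Pull out 2: since 493 ≡ 5 (mod 8), (2/493) = -1.
Reciprocity: 35 ≡ 3 and 493 ≡ 1 (mod 4), so (35/493) = +(493/35).
Reduce top mod 35: now compute (3/35).
Reciprocity: 3 ≡ 3 and 35 ≡ 3 (mod 4), so (3/35) = −(35/3).
Reduce top mod 3: now compute (2/3).
Pull out 2: since 3 ≡ 3 (mod 8), (2/3) = -1.
Reached (1/3) = 1. Collecting the sign flips along the way, the symbol is -1.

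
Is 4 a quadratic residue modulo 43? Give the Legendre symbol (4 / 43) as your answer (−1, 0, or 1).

Pull out 2^2: since 43 ≡ 3 (mod 8), (2/43) = -1, so (2/43)^2 = +1.
Reached (1/43) = 1. Collecting the sign flips along the way, the symbol is +1.

1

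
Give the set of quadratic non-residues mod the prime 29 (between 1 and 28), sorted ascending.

2,3,8,10,11,12,14,15,17,18,19,21,26,27

Square k = 1,…,14 (k and 29−k give the same square):
1²=1, 2²=4, 3²=9, 4²=16, 5²=25, 6²≡7, 7²≡20, 8²≡6, 9²≡23, 10²≡13, 11²≡5, 12²≡28, 13²≡24, 14²≡22 (mod 29).
The residues are {1, 4, 5, 6, 7, 9, 13, 16, 20, 22, 23, 24, 25, 28}; the non-residues are the remaining 14 nonzero classes.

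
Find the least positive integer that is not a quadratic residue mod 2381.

(2/2381) = −1, so 2 is the smallest positive non-residue mod 2381.

2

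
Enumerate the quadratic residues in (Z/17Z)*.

Square k = 1,…,8 (k and 17−k give the same square):
1²=1, 2²=4, 3²=9, 4²=16, 5²≡8, 6²≡2, 7²≡15, 8²≡13 (mod 17).
So the quadratic residues mod 17 are {1, 2, 4, 8, 9, 13, 15, 16}.

1, 2, 4, 8, 9, 13, 15, 16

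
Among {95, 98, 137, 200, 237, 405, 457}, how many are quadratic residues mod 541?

(95/541) = +1 → QR.
(98/541) = -1 → non-residue.
(137/541) = +1 → QR.
(200/541) = -1 → non-residue.
(237/541) = +1 → QR.
(405/541) = +1 → QR.
(457/541) = +1 → QR.
Total quadratic residues among the 7: 5.

5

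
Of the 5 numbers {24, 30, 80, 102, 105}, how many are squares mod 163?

(24/163) = +1 → QR.
(30/163) = -1 → non-residue.
(80/163) = -1 → non-residue.
(102/163) = -1 → non-residue.
(105/163) = -1 → non-residue.
Total quadratic residues among the 5: 1.

1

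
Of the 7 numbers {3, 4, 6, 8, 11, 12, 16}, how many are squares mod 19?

(3/19) = -1 → non-residue.
(4/19) = +1 → QR.
(6/19) = +1 → QR.
(8/19) = -1 → non-residue.
(11/19) = +1 → QR.
(12/19) = -1 → non-residue.
(16/19) = +1 → QR.
Total quadratic residues among the 7: 4.

4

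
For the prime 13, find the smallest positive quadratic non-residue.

2

(2/13) = −1, so 2 is the smallest positive non-residue mod 13.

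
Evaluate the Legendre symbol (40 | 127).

Pull out 2^3: since 127 ≡ 7 (mod 8), (2/127) = +1, so (2/127)^3 = +1.
Reciprocity: 5 ≡ 1 and 127 ≡ 3 (mod 4), so (5/127) = +(127/5).
Reduce top mod 5: now compute (2/5).
Pull out 2: since 5 ≡ 5 (mod 8), (2/5) = -1.
Reached (1/5) = 1. Collecting the sign flips along the way, the symbol is -1.

-1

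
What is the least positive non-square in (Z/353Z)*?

(2/353) = +1, so 2 is a residue.
(3/353) = −1, so 3 is the smallest positive non-residue mod 353.

3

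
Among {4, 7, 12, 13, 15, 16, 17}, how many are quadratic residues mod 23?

(4/23) = +1 → QR.
(7/23) = -1 → non-residue.
(12/23) = +1 → QR.
(13/23) = +1 → QR.
(15/23) = -1 → non-residue.
(16/23) = +1 → QR.
(17/23) = -1 → non-residue.
Total quadratic residues among the 7: 4.

4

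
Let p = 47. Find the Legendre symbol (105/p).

First reduce: 105 ≡ 11 (mod 47).
Reciprocity: 11 ≡ 3 and 47 ≡ 3 (mod 4), so (11/47) = −(47/11).
Reduce top mod 11: now compute (3/11).
Reciprocity: 3 ≡ 3 and 11 ≡ 3 (mod 4), so (3/11) = −(11/3).
Reduce top mod 3: now compute (2/3).
Pull out 2: since 3 ≡ 3 (mod 8), (2/3) = -1.
Reached (1/3) = 1. Collecting the sign flips along the way, the symbol is -1.

-1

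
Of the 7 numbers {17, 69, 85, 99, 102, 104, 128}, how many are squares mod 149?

(17/149) = +1 → QR.
(69/149) = +1 → QR.
(85/149) = +1 → QR.
(99/149) = -1 → non-residue.
(102/149) = +1 → QR.
(104/149) = +1 → QR.
(128/149) = -1 → non-residue.
Total quadratic residues among the 7: 5.

5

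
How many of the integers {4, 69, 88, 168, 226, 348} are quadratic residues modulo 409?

2

(4/409) = +1 → QR.
(69/409) = +1 → QR.
(88/409) = -1 → non-residue.
(168/409) = -1 → non-residue.
(226/409) = -1 → non-residue.
(348/409) = -1 → non-residue.
Total quadratic residues among the 6: 2.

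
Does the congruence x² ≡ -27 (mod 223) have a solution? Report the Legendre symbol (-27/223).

First reduce: -27 ≡ 196 (mod 223).
Pull out 2^2: since 223 ≡ 7 (mod 8), (2/223) = +1, so (2/223)^2 = +1.
Reciprocity: 49 ≡ 1 and 223 ≡ 3 (mod 4), so (49/223) = +(223/49).
Reduce top mod 49: now compute (27/49).
Reciprocity: 27 ≡ 3 and 49 ≡ 1 (mod 4), so (27/49) = +(49/27).
Reduce top mod 27: now compute (22/27).
Pull out 2: since 27 ≡ 3 (mod 8), (2/27) = -1.
Reciprocity: 11 ≡ 3 and 27 ≡ 3 (mod 4), so (11/27) = −(27/11).
Reduce top mod 11: now compute (5/11).
Reciprocity: 5 ≡ 1 and 11 ≡ 3 (mod 4), so (5/11) = +(11/5).
Reduce top mod 5: now compute (1/5).
Reached (1/5) = 1. Collecting the sign flips along the way, the symbol is +1.

1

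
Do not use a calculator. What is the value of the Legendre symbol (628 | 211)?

First reduce: 628 ≡ 206 (mod 211).
Pull out 2: since 211 ≡ 3 (mod 8), (2/211) = -1.
Reciprocity: 103 ≡ 3 and 211 ≡ 3 (mod 4), so (103/211) = −(211/103).
Reduce top mod 103: now compute (5/103).
Reciprocity: 5 ≡ 1 and 103 ≡ 3 (mod 4), so (5/103) = +(103/5).
Reduce top mod 5: now compute (3/5).
Reciprocity: 3 ≡ 3 and 5 ≡ 1 (mod 4), so (3/5) = +(5/3).
Reduce top mod 3: now compute (2/3).
Pull out 2: since 3 ≡ 3 (mod 8), (2/3) = -1.
Reached (1/3) = 1. Collecting the sign flips along the way, the symbol is -1.

-1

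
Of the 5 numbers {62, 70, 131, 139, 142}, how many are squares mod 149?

1

(62/149) = -1 → non-residue.
(70/149) = -1 → non-residue.
(131/149) = -1 → non-residue.
(139/149) = -1 → non-residue.
(142/149) = +1 → QR.
Total quadratic residues among the 5: 1.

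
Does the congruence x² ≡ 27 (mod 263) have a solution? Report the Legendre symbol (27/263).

Reciprocity: 27 ≡ 3 and 263 ≡ 3 (mod 4), so (27/263) = −(263/27).
Reduce top mod 27: now compute (20/27).
Pull out 2^2: since 27 ≡ 3 (mod 8), (2/27) = -1, so (2/27)^2 = +1.
Reciprocity: 5 ≡ 1 and 27 ≡ 3 (mod 4), so (5/27) = +(27/5).
Reduce top mod 5: now compute (2/5).
Pull out 2: since 5 ≡ 5 (mod 8), (2/5) = -1.
Reached (1/5) = 1. Collecting the sign flips along the way, the symbol is +1.

1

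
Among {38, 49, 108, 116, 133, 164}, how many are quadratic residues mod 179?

(38/179) = -1 → non-residue.
(49/179) = +1 → QR.
(108/179) = +1 → QR.
(116/179) = +1 → QR.
(133/179) = -1 → non-residue.
(164/179) = -1 → non-residue.
Total quadratic residues among the 6: 3.

3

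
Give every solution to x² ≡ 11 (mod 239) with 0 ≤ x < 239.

49, 190

Since 239 ≡ 3 (mod 4), a square root of 11 is 11^((239+1)/4) = 11^60 mod 239.
Repeated squaring: 11^2≡121, 11^4≡62, 11^8≡20, 11^16≡161, 11^32≡109 (mod 239).
11^60 = 11^(32+16+8+4) ≡ 49 (mod 239).
Check: 49² = 2401 ≡ 11 (mod 239). The two roots are 49 and 190.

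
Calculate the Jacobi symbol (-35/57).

-1

First reduce: -35 ≡ 22 (mod 57).
Pull out 2: since 57 ≡ 1 (mod 8), (2/57) = +1.
Reciprocity: 11 ≡ 3 and 57 ≡ 1 (mod 4), so (11/57) = +(57/11).
Reduce top mod 11: now compute (2/11).
Pull out 2: since 11 ≡ 3 (mod 8), (2/11) = -1.
Reached (1/11) = 1. Collecting the sign flips along the way, the symbol is -1.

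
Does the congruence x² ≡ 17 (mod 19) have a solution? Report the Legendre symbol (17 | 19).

Reciprocity: 17 ≡ 1 and 19 ≡ 3 (mod 4), so (17/19) = +(19/17).
Reduce top mod 17: now compute (2/17).
Pull out 2: since 17 ≡ 1 (mod 8), (2/17) = +1.
Reached (1/17) = 1. Collecting the sign flips along the way, the symbol is +1.

1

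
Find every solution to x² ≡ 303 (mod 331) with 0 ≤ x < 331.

36, 295

Since 331 ≡ 3 (mod 4), a square root of 303 is 303^((331+1)/4) = 303^83 mod 331.
Repeated squaring: 303^2≡122, 303^4≡320, 303^8≡121, 303^16≡77, 303^32≡302, 303^64≡179 (mod 331).
303^83 = 303^(64+16+2+1) ≡ 36 (mod 331).
Check: 36² = 1296 ≡ 303 (mod 331). The two roots are 36 and 295.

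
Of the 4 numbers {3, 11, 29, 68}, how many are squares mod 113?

(3/113) = -1 → non-residue.
(11/113) = +1 → QR.
(29/113) = -1 → non-residue.
(68/113) = -1 → non-residue.
Total quadratic residues among the 4: 1.

1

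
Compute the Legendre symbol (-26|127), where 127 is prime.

-1

Euler's criterion: (-26/127) ≡ 101^63 (mod 127).
101^2 ≡ 41 (mod 127)
101^4 ≡ 30 (mod 127)
101^8 ≡ 11 (mod 127)
101^16 ≡ 121 (mod 127)
101^32 ≡ 36 (mod 127)
101^63 = 101^(32+16+8+4+2+1) ≡ 126 (mod 127).
Result is 126 ≡ −1, so (-26/127) = −1.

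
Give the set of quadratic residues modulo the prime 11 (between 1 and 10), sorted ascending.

Square k = 1,…,5 (k and 11−k give the same square):
1²=1, 2²=4, 3²=9, 4²≡5, 5²≡3 (mod 11).
So the quadratic residues mod 11 are {1, 3, 4, 5, 9}.

1,3,4,5,9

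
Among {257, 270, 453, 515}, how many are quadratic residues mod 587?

(257/587) = +1 → QR.
(270/587) = +1 → QR.
(453/587) = +1 → QR.
(515/587) = +1 → QR.
Total quadratic residues among the 4: 4.

4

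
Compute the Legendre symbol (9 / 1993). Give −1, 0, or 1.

Reciprocity: 9 ≡ 1 and 1993 ≡ 1 (mod 4), so (9/1993) = +(1993/9).
Reduce top mod 9: now compute (4/9).
Pull out 2^2: since 9 ≡ 1 (mod 8), (2/9) = +1, so (2/9)^2 = +1.
Reached (1/9) = 1. Collecting the sign flips along the way, the symbol is +1.

1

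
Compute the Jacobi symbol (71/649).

Reciprocity: 71 ≡ 3 and 649 ≡ 1 (mod 4), so (71/649) = +(649/71).
Reduce top mod 71: now compute (10/71).
Pull out 2: since 71 ≡ 7 (mod 8), (2/71) = +1.
Reciprocity: 5 ≡ 1 and 71 ≡ 3 (mod 4), so (5/71) = +(71/5).
Reduce top mod 5: now compute (1/5).
Reached (1/5) = 1. Collecting the sign flips along the way, the symbol is +1.

1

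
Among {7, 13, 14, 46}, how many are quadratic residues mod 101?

(7/101) = -1 → non-residue.
(13/101) = +1 → QR.
(14/101) = +1 → QR.
(46/101) = -1 → non-residue.
Total quadratic residues among the 4: 2.

2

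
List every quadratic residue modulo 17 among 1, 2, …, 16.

Square k = 1,…,8 (k and 17−k give the same square):
1²=1, 2²=4, 3²=9, 4²=16, 5²≡8, 6²≡2, 7²≡15, 8²≡13 (mod 17).
So the quadratic residues mod 17 are {1, 2, 4, 8, 9, 13, 15, 16}.

1, 2, 4, 8, 9, 13, 15, 16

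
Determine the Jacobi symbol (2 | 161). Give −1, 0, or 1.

1

Pull out 2: since 161 ≡ 1 (mod 8), (2/161) = +1.
Reached (1/161) = 1. Collecting the sign flips along the way, the symbol is +1.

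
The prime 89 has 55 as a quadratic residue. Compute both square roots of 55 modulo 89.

89 ≡ 1 (mod 4), so we find a root by search.
Trying successive values, 12² = 144 ≡ 55 (mod 89). The other root is 89 − 12 = 77.

12, 77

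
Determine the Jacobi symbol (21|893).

-1

Reciprocity: 21 ≡ 1 and 893 ≡ 1 (mod 4), so (21/893) = +(893/21).
Reduce top mod 21: now compute (11/21).
Reciprocity: 11 ≡ 3 and 21 ≡ 1 (mod 4), so (11/21) = +(21/11).
Reduce top mod 11: now compute (10/11).
Pull out 2: since 11 ≡ 3 (mod 8), (2/11) = -1.
Reciprocity: 5 ≡ 1 and 11 ≡ 3 (mod 4), so (5/11) = +(11/5).
Reduce top mod 5: now compute (1/5).
Reached (1/5) = 1. Collecting the sign flips along the way, the symbol is -1.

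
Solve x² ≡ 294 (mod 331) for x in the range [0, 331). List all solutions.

25, 306

Since 331 ≡ 3 (mod 4), a square root of 294 is 294^((331+1)/4) = 294^83 mod 331.
Repeated squaring: 294^2≡45, 294^4≡39, 294^8≡197, 294^16≡82, 294^32≡104, 294^64≡224 (mod 331).
294^83 = 294^(64+16+2+1) ≡ 25 (mod 331).
Check: 25² = 625 ≡ 294 (mod 331). The two roots are 25 and 306.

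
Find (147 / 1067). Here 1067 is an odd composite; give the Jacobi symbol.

Reciprocity: 147 ≡ 3 and 1067 ≡ 3 (mod 4), so (147/1067) = −(1067/147).
Reduce top mod 147: now compute (38/147).
Pull out 2: since 147 ≡ 3 (mod 8), (2/147) = -1.
Reciprocity: 19 ≡ 3 and 147 ≡ 3 (mod 4), so (19/147) = −(147/19).
Reduce top mod 19: now compute (14/19).
Pull out 2: since 19 ≡ 3 (mod 8), (2/19) = -1.
Reciprocity: 7 ≡ 3 and 19 ≡ 3 (mod 4), so (7/19) = −(19/7).
Reduce top mod 7: now compute (5/7).
Reciprocity: 5 ≡ 1 and 7 ≡ 3 (mod 4), so (5/7) = +(7/5).
Reduce top mod 5: now compute (2/5).
Pull out 2: since 5 ≡ 5 (mod 8), (2/5) = -1.
Reached (1/5) = 1. Collecting the sign flips along the way, the symbol is +1.

1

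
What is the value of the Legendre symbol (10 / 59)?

-1

Euler's criterion: (10/59) ≡ 10^29 (mod 59).
10^2 ≡ 41 (mod 59)
10^4 ≡ 29 (mod 59)
10^8 ≡ 15 (mod 59)
10^16 ≡ 48 (mod 59)
10^29 = 10^(16+8+4+1) ≡ 58 (mod 59).
Result is 58 ≡ −1, so (10/59) = −1.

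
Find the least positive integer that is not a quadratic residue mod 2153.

3

(2/2153) = +1, so 2 is a residue.
(3/2153) = −1, so 3 is the smallest positive non-residue mod 2153.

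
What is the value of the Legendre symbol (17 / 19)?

Reciprocity: 17 ≡ 1 and 19 ≡ 3 (mod 4), so (17/19) = +(19/17).
Reduce top mod 17: now compute (2/17).
Pull out 2: since 17 ≡ 1 (mod 8), (2/17) = +1.
Reached (1/17) = 1. Collecting the sign flips along the way, the symbol is +1.

1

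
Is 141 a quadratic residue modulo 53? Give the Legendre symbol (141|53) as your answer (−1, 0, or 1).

-1

First reduce: 141 ≡ 35 (mod 53).
Reciprocity: 35 ≡ 3 and 53 ≡ 1 (mod 4), so (35/53) = +(53/35).
Reduce top mod 35: now compute (18/35).
Pull out 2: since 35 ≡ 3 (mod 8), (2/35) = -1.
Reciprocity: 9 ≡ 1 and 35 ≡ 3 (mod 4), so (9/35) = +(35/9).
Reduce top mod 9: now compute (8/9).
Pull out 2^3: since 9 ≡ 1 (mod 8), (2/9) = +1, so (2/9)^3 = +1.
Reached (1/9) = 1. Collecting the sign flips along the way, the symbol is -1.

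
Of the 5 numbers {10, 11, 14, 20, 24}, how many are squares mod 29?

(10/29) = -1 → non-residue.
(11/29) = -1 → non-residue.
(14/29) = -1 → non-residue.
(20/29) = +1 → QR.
(24/29) = +1 → QR.
Total quadratic residues among the 5: 2.

2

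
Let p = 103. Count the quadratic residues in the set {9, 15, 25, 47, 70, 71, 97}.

(9/103) = +1 → QR.
(15/103) = +1 → QR.
(25/103) = +1 → QR.
(47/103) = -1 → non-residue.
(70/103) = -1 → non-residue.
(71/103) = -1 → non-residue.
(97/103) = +1 → QR.
Total quadratic residues among the 7: 4.

4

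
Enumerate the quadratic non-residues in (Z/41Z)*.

Square k = 1,…,20 (k and 41−k give the same square):
1²=1, 2²=4, 3²=9, 4²=16, 5²=25, 6²=36, 7²≡8, 8²≡23, 9²≡40, 10²≡18, 11²≡39, 12²≡21, 13²≡5, 14²≡32, 15²≡20, 16²≡10, 17²≡2, 18²≡37, 19²≡33, 20²≡31 (mod 41).
The residues are {1, 2, 4, 5, 8, 9, 10, 16, 18, 20, 21, 23, 25, 31, 32, 33, 36, 37, 39, 40}; the non-residues are the remaining 20 nonzero classes.

3, 6, 7, 11, 12, 13, 14, 15, 17, 19, 22, 24, 26, 27, 28, 29, 30, 34, 35, 38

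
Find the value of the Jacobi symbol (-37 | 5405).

First reduce: -37 ≡ 5368 (mod 5405).
Pull out 2^3: since 5405 ≡ 5 (mod 8), (2/5405) = -1, so (2/5405)^3 = -1.
Reciprocity: 671 ≡ 3 and 5405 ≡ 1 (mod 4), so (671/5405) = +(5405/671).
Reduce top mod 671: now compute (37/671).
Reciprocity: 37 ≡ 1 and 671 ≡ 3 (mod 4), so (37/671) = +(671/37).
Reduce top mod 37: now compute (5/37).
Reciprocity: 5 ≡ 1 and 37 ≡ 1 (mod 4), so (5/37) = +(37/5).
Reduce top mod 5: now compute (2/5).
Pull out 2: since 5 ≡ 5 (mod 8), (2/5) = -1.
Reached (1/5) = 1. Collecting the sign flips along the way, the symbol is +1.

1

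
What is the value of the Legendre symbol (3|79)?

-1

Reciprocity: 3 ≡ 3 and 79 ≡ 3 (mod 4), so (3/79) = −(79/3).
Reduce top mod 3: now compute (1/3).
Reached (1/3) = 1. Collecting the sign flips along the way, the symbol is -1.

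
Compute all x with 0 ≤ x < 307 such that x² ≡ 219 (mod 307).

126, 181

Since 307 ≡ 3 (mod 4), a square root of 219 is 219^((307+1)/4) = 219^77 mod 307.
Repeated squaring: 219^2≡69, 219^4≡156, 219^8≡83, 219^16≡135, 219^32≡112, 219^64≡264 (mod 307).
219^77 = 219^(64+8+4+1) ≡ 181 (mod 307).
Check: 181² = 32761 ≡ 219 (mod 307). The two roots are 126 and 181.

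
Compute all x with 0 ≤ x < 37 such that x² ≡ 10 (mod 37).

11, 26

37 ≡ 1 (mod 4), so we find a root by search.
Trying successive values, 11² = 121 ≡ 10 (mod 37). The other root is 37 − 11 = 26.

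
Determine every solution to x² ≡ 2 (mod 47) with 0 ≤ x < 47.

7, 40

Since 47 ≡ 3 (mod 4), a square root of 2 is 2^((47+1)/4) = 2^12 mod 47.
Repeated squaring: 2^2≡4, 2^4≡16, 2^8≡21 (mod 47).
2^12 = 2^(8+4) ≡ 7 (mod 47).
Check: 7² = 49 ≡ 2 (mod 47). The two roots are 7 and 40.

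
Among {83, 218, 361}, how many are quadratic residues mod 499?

(83/499) = -1 → non-residue.
(218/499) = -1 → non-residue.
(361/499) = +1 → QR.
Total quadratic residues among the 3: 1.

1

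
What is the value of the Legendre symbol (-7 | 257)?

-1

First reduce: -7 ≡ 250 (mod 257).
Pull out 2: since 257 ≡ 1 (mod 8), (2/257) = +1.
Reciprocity: 125 ≡ 1 and 257 ≡ 1 (mod 4), so (125/257) = +(257/125).
Reduce top mod 125: now compute (7/125).
Reciprocity: 7 ≡ 3 and 125 ≡ 1 (mod 4), so (7/125) = +(125/7).
Reduce top mod 7: now compute (6/7).
Pull out 2: since 7 ≡ 7 (mod 8), (2/7) = +1.
Reciprocity: 3 ≡ 3 and 7 ≡ 3 (mod 4), so (3/7) = −(7/3).
Reduce top mod 3: now compute (1/3).
Reached (1/3) = 1. Collecting the sign flips along the way, the symbol is -1.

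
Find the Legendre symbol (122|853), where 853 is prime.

-1

Pull out 2: since 853 ≡ 5 (mod 8), (2/853) = -1.
Reciprocity: 61 ≡ 1 and 853 ≡ 1 (mod 4), so (61/853) = +(853/61).
Reduce top mod 61: now compute (60/61).
Pull out 2^2: since 61 ≡ 5 (mod 8), (2/61) = -1, so (2/61)^2 = +1.
Reciprocity: 15 ≡ 3 and 61 ≡ 1 (mod 4), so (15/61) = +(61/15).
Reduce top mod 15: now compute (1/15).
Reached (1/15) = 1. Collecting the sign flips along the way, the symbol is -1.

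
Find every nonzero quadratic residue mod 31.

Square k = 1,…,15 (k and 31−k give the same square):
1²=1, 2²=4, 3²=9, 4²=16, 5²=25, 6²≡5, 7²≡18, 8²≡2, 9²≡19, 10²≡7, 11²≡28, 12²≡20, 13²≡14, 14²≡10, 15²≡8 (mod 31).
So the quadratic residues mod 31 are {1, 2, 4, 5, 7, 8, 9, 10, 14, 16, 18, 19, 20, 25, 28}.

1,2,4,5,7,8,9,10,14,16,18,19,20,25,28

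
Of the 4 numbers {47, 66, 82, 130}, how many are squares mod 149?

(47/149) = +1 → QR.
(66/149) = -1 → non-residue.
(82/149) = +1 → QR.
(130/149) = +1 → QR.
Total quadratic residues among the 4: 3.

3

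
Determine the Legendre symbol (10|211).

Pull out 2: since 211 ≡ 3 (mod 8), (2/211) = -1.
Reciprocity: 5 ≡ 1 and 211 ≡ 3 (mod 4), so (5/211) = +(211/5).
Reduce top mod 5: now compute (1/5).
Reached (1/5) = 1. Collecting the sign flips along the way, the symbol is -1.

-1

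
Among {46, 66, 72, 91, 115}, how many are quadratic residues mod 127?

2

(46/127) = -1 → non-residue.
(66/127) = -1 → non-residue.
(72/127) = +1 → QR.
(91/127) = -1 → non-residue.
(115/127) = +1 → QR.
Total quadratic residues among the 5: 2.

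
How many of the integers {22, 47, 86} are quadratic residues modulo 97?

(22/97) = +1 → QR.
(47/97) = +1 → QR.
(86/97) = +1 → QR.
Total quadratic residues among the 3: 3.

3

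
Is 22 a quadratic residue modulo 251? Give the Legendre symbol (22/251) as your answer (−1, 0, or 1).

Euler's criterion: (22/251) ≡ 22^125 (mod 251).
22^2 ≡ 233 (mod 251)
22^4 ≡ 73 (mod 251)
22^8 ≡ 58 (mod 251)
22^16 ≡ 101 (mod 251)
22^32 ≡ 161 (mod 251)
22^64 ≡ 68 (mod 251)
22^125 = 22^(64+32+16+8+4+1) ≡ 1 (mod 251).
Result is 1, so (22/251) = 1.

1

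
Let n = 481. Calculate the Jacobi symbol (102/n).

-1

Pull out 2: since 481 ≡ 1 (mod 8), (2/481) = +1.
Reciprocity: 51 ≡ 3 and 481 ≡ 1 (mod 4), so (51/481) = +(481/51).
Reduce top mod 51: now compute (22/51).
Pull out 2: since 51 ≡ 3 (mod 8), (2/51) = -1.
Reciprocity: 11 ≡ 3 and 51 ≡ 3 (mod 4), so (11/51) = −(51/11).
Reduce top mod 11: now compute (7/11).
Reciprocity: 7 ≡ 3 and 11 ≡ 3 (mod 4), so (7/11) = −(11/7).
Reduce top mod 7: now compute (4/7).
Pull out 2^2: since 7 ≡ 7 (mod 8), (2/7) = +1, so (2/7)^2 = +1.
Reached (1/7) = 1. Collecting the sign flips along the way, the symbol is -1.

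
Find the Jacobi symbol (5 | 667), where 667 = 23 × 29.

-1

Reciprocity: 5 ≡ 1 and 667 ≡ 3 (mod 4), so (5/667) = +(667/5).
Reduce top mod 5: now compute (2/5).
Pull out 2: since 5 ≡ 5 (mod 8), (2/5) = -1.
Reached (1/5) = 1. Collecting the sign flips along the way, the symbol is -1.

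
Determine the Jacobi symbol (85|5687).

-1

Reciprocity: 85 ≡ 1 and 5687 ≡ 3 (mod 4), so (85/5687) = +(5687/85).
Reduce top mod 85: now compute (77/85).
Reciprocity: 77 ≡ 1 and 85 ≡ 1 (mod 4), so (77/85) = +(85/77).
Reduce top mod 77: now compute (8/77).
Pull out 2^3: since 77 ≡ 5 (mod 8), (2/77) = -1, so (2/77)^3 = -1.
Reached (1/77) = 1. Collecting the sign flips along the way, the symbol is -1.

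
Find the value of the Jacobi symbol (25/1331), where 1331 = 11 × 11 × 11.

Reciprocity: 25 ≡ 1 and 1331 ≡ 3 (mod 4), so (25/1331) = +(1331/25).
Reduce top mod 25: now compute (6/25).
Pull out 2: since 25 ≡ 1 (mod 8), (2/25) = +1.
Reciprocity: 3 ≡ 3 and 25 ≡ 1 (mod 4), so (3/25) = +(25/3).
Reduce top mod 3: now compute (1/3).
Reached (1/3) = 1. Collecting the sign flips along the way, the symbol is +1.

1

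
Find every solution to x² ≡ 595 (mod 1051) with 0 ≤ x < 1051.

347, 704

Since 1051 ≡ 3 (mod 4), a square root of 595 is 595^((1051+1)/4) = 595^263 mod 1051.
Repeated squaring: 595^2≡889, 595^4≡1020, 595^8≡961, 595^16≡743, 595^32≡274, 595^64≡455, 595^128≡1029, 595^256≡484 (mod 1051).
595^263 = 595^(256+4+2+1) ≡ 704 (mod 1051).
Check: 704² = 495616 ≡ 595 (mod 1051). The two roots are 347 and 704.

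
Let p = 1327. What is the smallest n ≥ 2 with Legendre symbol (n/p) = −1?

3

(2/1327) = +1, so 2 is a residue.
(3/1327) = −1, so 3 is the smallest positive non-residue mod 1327.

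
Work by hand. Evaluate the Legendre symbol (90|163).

Euler's criterion: (90/163) ≡ 90^81 (mod 163).
90^2 ≡ 113 (mod 163)
90^4 ≡ 55 (mod 163)
90^8 ≡ 91 (mod 163)
90^16 ≡ 131 (mod 163)
90^32 ≡ 46 (mod 163)
90^64 ≡ 160 (mod 163)
90^81 = 90^(64+16+1) ≡ 1 (mod 163).
Result is 1, so (90/163) = 1.

1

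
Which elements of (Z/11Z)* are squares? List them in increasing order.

1, 3, 4, 5, 9

Square k = 1,…,5 (k and 11−k give the same square):
1²=1, 2²=4, 3²=9, 4²≡5, 5²≡3 (mod 11).
So the quadratic residues mod 11 are {1, 3, 4, 5, 9}.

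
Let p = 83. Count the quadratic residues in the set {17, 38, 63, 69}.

4

(17/83) = +1 → QR.
(38/83) = +1 → QR.
(63/83) = +1 → QR.
(69/83) = +1 → QR.
Total quadratic residues among the 4: 4.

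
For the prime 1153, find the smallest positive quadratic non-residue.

5

(2/1153) = +1, so 2 is a residue.
(3/1153) = +1, so 3 is a residue.
(4/1153) = +1, so 4 is a residue.
(5/1153) = −1, so 5 is the smallest positive non-residue mod 1153.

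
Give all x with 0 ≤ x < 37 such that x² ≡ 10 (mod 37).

11, 26

37 ≡ 1 (mod 4), so we find a root by search.
Trying successive values, 11² = 121 ≡ 10 (mod 37). The other root is 37 − 11 = 26.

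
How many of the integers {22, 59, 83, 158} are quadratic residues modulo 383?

(22/383) = -1 → non-residue.
(59/383) = -1 → non-residue.
(83/383) = -1 → non-residue.
(158/383) = -1 → non-residue.
Total quadratic residues among the 4: 0.

0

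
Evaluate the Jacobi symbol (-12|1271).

-1

First reduce: -12 ≡ 1259 (mod 1271).
Reciprocity: 1259 ≡ 3 and 1271 ≡ 3 (mod 4), so (1259/1271) = −(1271/1259).
Reduce top mod 1259: now compute (12/1259).
Pull out 2^2: since 1259 ≡ 3 (mod 8), (2/1259) = -1, so (2/1259)^2 = +1.
Reciprocity: 3 ≡ 3 and 1259 ≡ 3 (mod 4), so (3/1259) = −(1259/3).
Reduce top mod 3: now compute (2/3).
Pull out 2: since 3 ≡ 3 (mod 8), (2/3) = -1.
Reached (1/3) = 1. Collecting the sign flips along the way, the symbol is -1.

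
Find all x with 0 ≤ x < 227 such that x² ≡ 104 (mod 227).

51, 176

Since 227 ≡ 3 (mod 4), a square root of 104 is 104^((227+1)/4) = 104^57 mod 227.
Repeated squaring: 104^2≡147, 104^4≡44, 104^8≡120, 104^16≡99, 104^32≡40 (mod 227).
104^57 = 104^(32+16+8+1) ≡ 176 (mod 227).
Check: 176² = 30976 ≡ 104 (mod 227). The two roots are 51 and 176.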